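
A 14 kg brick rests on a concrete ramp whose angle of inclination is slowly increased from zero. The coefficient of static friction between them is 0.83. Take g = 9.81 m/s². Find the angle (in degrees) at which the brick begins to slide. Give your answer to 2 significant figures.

40°

At the threshold of sliding, static friction is at its maximum μ_s N and exactly balances the weight component along the incline: mg sin θ = μ_s mg cos θ.
Hence tan θ = μ_s = 0.83, so θ = arctan(0.83) = 39.6927°.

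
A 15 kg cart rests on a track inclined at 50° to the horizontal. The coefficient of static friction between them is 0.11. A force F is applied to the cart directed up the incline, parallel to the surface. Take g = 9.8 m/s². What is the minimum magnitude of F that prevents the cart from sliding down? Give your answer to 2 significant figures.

The normal force is N = mg cos 50° = 94.490 N. With F at its minimum the cart is on the verge of sliding down, so static friction is at its maximum μ_s N = 0.11 × 94.490 = 10.394 N and acts up the slope.
Equilibrium along the incline: F + μ_s N = mg sin 50°, so F = 112.609 − 10.394 = 102.215 N.

100 N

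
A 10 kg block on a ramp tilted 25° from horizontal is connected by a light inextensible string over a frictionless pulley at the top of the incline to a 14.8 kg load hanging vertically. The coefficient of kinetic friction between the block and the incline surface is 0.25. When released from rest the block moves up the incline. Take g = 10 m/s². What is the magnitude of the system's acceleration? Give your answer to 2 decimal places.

3.35 m/s²

For the block on the incline: the weight component along the slope is m₁g sin 25° = 10 × 10 × 0.4226 = 42.260 N and the normal force is N = m₁g cos 25° = 90.631 N.
Kinetic friction opposes the block's motion up the incline: f = μN = 0.25 × 90.631 = 22.658 N acting down the slope.
Newton's second law for the block (up-slope positive): T − 42.260 − 22.658 = 10 a. For the hanging load (downward positive): 14.8 × 10 − T = 14.8 a.
Adding the two equations eliminates T: 83.082 = 24.8 a, so a = 3.3501 m/s².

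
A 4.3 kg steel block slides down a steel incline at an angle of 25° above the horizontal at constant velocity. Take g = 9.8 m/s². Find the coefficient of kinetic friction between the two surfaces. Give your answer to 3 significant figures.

0.466

At constant velocity the net force along the incline is zero: mg sin 25° = μ mg cos 25°.
So μ = tan 25° = 0.4226 / 0.9063 = 0.4663.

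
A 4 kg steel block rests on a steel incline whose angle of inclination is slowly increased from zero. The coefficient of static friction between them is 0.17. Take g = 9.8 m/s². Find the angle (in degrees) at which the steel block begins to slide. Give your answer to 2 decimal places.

9.65°

At the threshold of sliding, static friction is at its maximum μ_s N and exactly balances the weight component along the incline: mg sin θ = μ_s mg cos θ.
Hence tan θ = μ_s = 0.17, so θ = arctan(0.17) = 9.6480°.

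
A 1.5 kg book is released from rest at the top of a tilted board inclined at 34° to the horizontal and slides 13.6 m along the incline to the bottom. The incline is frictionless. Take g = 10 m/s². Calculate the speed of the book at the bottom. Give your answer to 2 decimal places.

The weight component along the incline is mg sin 34° = 8.388 N and the normal force is N = mg cos 34° = 12.436 N.
With no friction, a = g sin 34° = 5.5919 m/s².
Starting from rest over a distance of 13.6 m, v² = 2aL = 2 × 5.5919 × 13.6 = 152.0997, so v = 12.3329 m/s.

12.33 m/s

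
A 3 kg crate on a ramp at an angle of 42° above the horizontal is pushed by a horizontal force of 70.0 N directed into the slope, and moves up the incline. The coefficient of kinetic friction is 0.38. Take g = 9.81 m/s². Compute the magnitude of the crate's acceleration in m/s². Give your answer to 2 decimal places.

The horizontal push has components F cos 42° = 70.0 × 0.7431 = 52.017 N up the incline and F sin 42° = 70.0 × 0.6691 = 46.837 N pressing into the surface.
The normal force is therefore N = mg cos 42° + F sin 42° = 21.869 + 46.837 = 68.706 N, and kinetic friction down the slope is μN = 0.38 × 68.706 = 26.108 N.
Along the incline: F cos 42° − mg sin 42° − μN = ma, so 52.017 − 19.692 − 26.108 = 3 a, giving a = 2.0723 m/s².

2.07 m/s²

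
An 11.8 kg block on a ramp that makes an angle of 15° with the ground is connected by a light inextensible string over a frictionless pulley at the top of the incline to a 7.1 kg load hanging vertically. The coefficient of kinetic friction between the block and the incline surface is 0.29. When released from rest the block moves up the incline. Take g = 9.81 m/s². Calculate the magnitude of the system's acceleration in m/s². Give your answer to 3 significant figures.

For the block on the incline: the weight component along the slope is m₁g sin 15° = 11.8 × 9.81 × 0.2588 = 29.958 N and the normal force is N = m₁g cos 15° = 111.814 N.
Kinetic friction opposes the block's motion up the incline: f = μN = 0.29 × 111.814 = 32.426 N acting down the slope.
Newton's second law for the block (up-slope positive): T − 29.958 − 32.426 = 11.8 a. For the hanging load (downward positive): 7.1 × 9.81 − T = 7.1 a.
Adding the two equations eliminates T: 7.267 = 18.9 a, so a = 0.3845 m/s².

0.384 m/s²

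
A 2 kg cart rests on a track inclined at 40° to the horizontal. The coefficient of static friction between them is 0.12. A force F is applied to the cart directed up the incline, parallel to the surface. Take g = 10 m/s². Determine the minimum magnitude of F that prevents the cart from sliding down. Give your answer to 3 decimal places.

The normal force is N = mg cos 40° = 15.321 N. With F at its minimum the cart is on the verge of sliding down, so static friction is at its maximum μ_s N = 0.12 × 15.321 = 1.839 N and acts up the slope.
Equilibrium along the incline: F + μ_s N = mg sin 40°, so F = 12.856 − 1.839 = 11.017 N.

11.017 N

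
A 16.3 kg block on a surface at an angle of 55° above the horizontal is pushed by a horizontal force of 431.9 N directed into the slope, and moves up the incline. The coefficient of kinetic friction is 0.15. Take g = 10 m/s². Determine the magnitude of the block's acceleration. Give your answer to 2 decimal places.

The horizontal push has components F cos 55° = 431.9 × 0.5736 = 247.738 N up the incline and F sin 55° = 431.9 × 0.8192 = 353.812 N pressing into the surface.
The normal force is therefore N = mg cos 55° + F sin 55° = 93.497 + 353.812 = 447.309 N, and kinetic friction down the slope is μN = 0.15 × 447.309 = 67.096 N.
Along the incline: F cos 55° − mg sin 55° − μN = ma, so 247.738 − 133.530 − 67.096 = 16.3 a, giving a = 2.8903 m/s².

2.89 m/s²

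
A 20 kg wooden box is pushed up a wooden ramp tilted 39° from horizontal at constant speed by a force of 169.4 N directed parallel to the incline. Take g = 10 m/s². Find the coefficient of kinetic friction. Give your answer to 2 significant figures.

At constant speed ΣF = 0 along the incline. The applied 169.4 N acts up the slope; the weight component mg sin 39° = 125.864 N and kinetic friction μN both act down the slope.
So 169.4 = 125.864 + μ × 155.429, giving μ = (169.4 − 125.864) / 155.429 = 0.2801.

0.28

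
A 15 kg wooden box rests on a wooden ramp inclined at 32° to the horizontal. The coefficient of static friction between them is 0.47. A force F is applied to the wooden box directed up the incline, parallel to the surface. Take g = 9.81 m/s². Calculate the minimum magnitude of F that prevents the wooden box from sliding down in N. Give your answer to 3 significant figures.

The normal force is N = mg cos 32° = 124.790 N. With F at its minimum the wooden box is on the verge of sliding down, so static friction is at its maximum μ_s N = 0.47 × 124.790 = 58.651 N and acts up the slope.
Equilibrium along the incline: F + μ_s N = mg sin 32°, so F = 77.978 − 58.651 = 19.327 N.

19.3 N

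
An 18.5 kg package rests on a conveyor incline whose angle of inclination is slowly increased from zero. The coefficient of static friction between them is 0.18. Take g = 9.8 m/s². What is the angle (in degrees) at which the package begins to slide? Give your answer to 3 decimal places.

At the threshold of sliding, static friction is at its maximum μ_s N and exactly balances the weight component along the incline: mg sin θ = μ_s mg cos θ.
Hence tan θ = μ_s = 0.18, so θ = arctan(0.18) = 10.2040°.

10.204°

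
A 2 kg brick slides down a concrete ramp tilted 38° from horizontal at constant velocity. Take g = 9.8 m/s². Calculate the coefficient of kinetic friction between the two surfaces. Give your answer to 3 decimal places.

At constant velocity the net force along the incline is zero: mg sin 38° = μ mg cos 38°.
So μ = tan 38° = 0.6157 / 0.7880 = 0.7813.

0.781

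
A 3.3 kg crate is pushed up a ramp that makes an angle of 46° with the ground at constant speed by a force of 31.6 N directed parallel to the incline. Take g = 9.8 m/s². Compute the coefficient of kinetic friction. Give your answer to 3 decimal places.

At constant speed ΣF = 0 along the incline. The applied 31.6 N acts up the slope; the weight component mg sin 46° = 23.263 N and kinetic friction μN both act down the slope.
So 31.6 = 23.263 + μ × 22.465, giving μ = (31.6 − 23.263) / 22.465 = 0.3711.

0.371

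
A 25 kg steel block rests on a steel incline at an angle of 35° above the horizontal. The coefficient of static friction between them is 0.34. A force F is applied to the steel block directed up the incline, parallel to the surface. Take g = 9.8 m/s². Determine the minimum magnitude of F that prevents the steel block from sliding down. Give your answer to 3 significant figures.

72.3 N

The normal force is N = mg cos 35° = 200.692 N. With F at its minimum the steel block is on the verge of sliding down, so static friction is at its maximum μ_s N = 0.34 × 200.692 = 68.235 N and acts up the slope.
Equilibrium along the incline: F + μ_s N = mg sin 35°, so F = 140.526 − 68.235 = 72.291 N.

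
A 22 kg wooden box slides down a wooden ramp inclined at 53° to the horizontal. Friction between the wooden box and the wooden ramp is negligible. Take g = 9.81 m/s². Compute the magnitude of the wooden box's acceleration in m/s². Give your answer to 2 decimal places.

7.83 m/s²

Resolving the weight along the incline: the component pulling the wooden box down the slope is mg sin 53° = 22 × 9.81 × 0.7986 = 172.354 N, and the normal force is N = mg cos 53° = 22 × 9.81 × 0.6018 = 129.880 N.
With no friction the net force along the incline is 172.354 N, so a = g sin 53° = 172.354 / 22 = 7.8343 m/s².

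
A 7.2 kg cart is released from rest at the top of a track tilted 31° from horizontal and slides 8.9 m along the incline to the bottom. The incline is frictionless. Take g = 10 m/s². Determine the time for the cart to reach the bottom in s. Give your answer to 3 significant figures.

1.86 s

The weight component along the incline is mg sin 31° = 37.083 N and the normal force is N = mg cos 31° = 61.716 N.
With no friction, a = g sin 31° = 5.1504 m/s².
Starting from rest, L = ½at², so t = √(2L/a) = √(2 × 8.9 / 5.1504) = 1.8590 s.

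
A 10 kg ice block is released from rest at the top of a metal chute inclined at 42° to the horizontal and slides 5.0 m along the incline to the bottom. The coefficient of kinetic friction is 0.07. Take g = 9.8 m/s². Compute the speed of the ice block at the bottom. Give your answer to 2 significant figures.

7.8 m/s

The weight component along the incline is mg sin 42° = 65.575 N and the normal force is N = mg cos 42° = 72.828 N.
Friction up the slope is f = μN = 0.07 × 72.828 = 5.098 N, so the net downslope force is 65.575 − 5.098 = 60.477 N and a = 60.477 / 10 = 6.0477 m/s².
Starting from rest over a distance of 5.0 m, v² = 2aL = 2 × 6.0477 × 5.0 = 60.4770, so v = 7.7767 m/s.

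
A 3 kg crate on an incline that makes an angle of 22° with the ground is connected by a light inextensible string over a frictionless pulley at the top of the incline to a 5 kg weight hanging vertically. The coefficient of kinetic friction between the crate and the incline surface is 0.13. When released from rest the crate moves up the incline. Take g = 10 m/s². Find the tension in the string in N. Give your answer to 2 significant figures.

For the crate on the incline: the weight component along the slope is m₁g sin 22° = 3 × 10 × 0.3746 = 11.238 N and the normal force is N = m₁g cos 22° = 27.816 N.
Kinetic friction opposes the crate's motion up the incline: f = μN = 0.13 × 27.816 = 3.616 N acting down the slope.
Newton's second law for the crate (up-slope positive): T − 11.238 − 3.616 = 3 a. For the hanging weight (downward positive): 5 × 10 − T = 5 a.
Adding the two equations eliminates T: 35.146 = 8 a, so a = 4.3933 m/s².
Then from the hanging weight's equation, T = 5 × (10 − 4.3933) = 28.034 N.

28 N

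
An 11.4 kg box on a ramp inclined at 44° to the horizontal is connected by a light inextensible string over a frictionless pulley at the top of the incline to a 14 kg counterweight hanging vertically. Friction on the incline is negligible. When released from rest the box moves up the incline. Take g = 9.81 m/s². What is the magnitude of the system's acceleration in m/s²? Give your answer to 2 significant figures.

For the box on the incline: the weight component along the slope is m₁g sin 44° = 11.4 × 9.81 × 0.6947 = 77.691 N and the normal force is N = m₁g cos 44° = 80.447 N.
Newton's second law for the box (up-slope positive): T − 77.691 = 11.4 a. For the hanging counterweight (downward positive): 14 × 9.81 − T = 14 a.
Adding the two equations eliminates T: 59.649 = 25.4 a, so a = 2.3484 m/s².

2.3 m/s²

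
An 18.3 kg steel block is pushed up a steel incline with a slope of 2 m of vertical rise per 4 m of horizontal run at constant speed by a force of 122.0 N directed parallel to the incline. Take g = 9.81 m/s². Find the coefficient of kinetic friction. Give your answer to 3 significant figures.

At constant speed ΣF = 0 along the incline. The applied 122.0 N acts up the slope; the weight component mg sin 26.57° = 80.285 N and kinetic friction μN both act down the slope.
So 122.0 = 80.285 + μ × 160.570, giving μ = (122.0 − 80.285) / 160.570 = 0.2598.

0.260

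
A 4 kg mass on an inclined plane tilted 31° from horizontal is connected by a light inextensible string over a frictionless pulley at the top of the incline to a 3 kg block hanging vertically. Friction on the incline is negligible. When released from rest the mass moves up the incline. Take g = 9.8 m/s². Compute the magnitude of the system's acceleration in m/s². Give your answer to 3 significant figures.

1.32 m/s²

For the mass on the incline: the weight component along the slope is m₁g sin 31° = 4 × 9.8 × 0.5150 = 20.188 N and the normal force is N = m₁g cos 31° = 33.601 N.
Newton's second law for the mass (up-slope positive): T − 20.188 = 4 a. For the hanging block (downward positive): 3 × 9.8 − T = 3 a.
Adding the two equations eliminates T: 9.212 = 7 a, so a = 1.3160 m/s².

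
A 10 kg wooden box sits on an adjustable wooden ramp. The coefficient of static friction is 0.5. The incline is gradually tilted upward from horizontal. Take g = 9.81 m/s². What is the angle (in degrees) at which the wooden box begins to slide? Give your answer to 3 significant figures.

At the threshold of sliding, static friction is at its maximum μ_s N and exactly balances the weight component along the incline: mg sin θ = μ_s mg cos θ.
Hence tan θ = μ_s = 0.5, so θ = arctan(0.5) = 26.5651°.

26.6°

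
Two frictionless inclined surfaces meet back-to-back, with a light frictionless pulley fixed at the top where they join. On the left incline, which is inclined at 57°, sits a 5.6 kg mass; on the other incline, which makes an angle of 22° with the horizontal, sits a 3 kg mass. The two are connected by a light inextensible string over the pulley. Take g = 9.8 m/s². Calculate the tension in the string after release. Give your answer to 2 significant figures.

Resolve each weight along its own incline: the 5.6 kg mass has component 5.6 × 9.8 × sin 57° = 46.026 N down its slope, and the 3 kg mass has 3 × 9.8 × sin 22° = 11.013 N down its slope.
The 5.6 kg side's 46.026 N exceeds the other side's 11.013 N, so that mass slides down and the 3 kg mass slides up. Taking that direction as positive, Newton's second law for the whole system gives 46.026 − 11.013 = (5.6 + 3) a, so a = 35.013 / 8.6 = 4.0713 m/s².
For the 3 kg mass (up-slope positive): T − 11.013 = 3 × 4.0713, so T = 23.227 N.

23 N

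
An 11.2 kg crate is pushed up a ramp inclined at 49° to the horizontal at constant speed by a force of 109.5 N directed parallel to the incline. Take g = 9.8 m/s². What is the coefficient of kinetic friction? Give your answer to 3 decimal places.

0.370

At constant speed ΣF = 0 along the incline. The applied 109.5 N acts up the slope; the weight component mg sin 49° = 82.837 N and kinetic friction μN both act down the slope.
So 109.5 = 82.837 + μ × 72.009, giving μ = (109.5 − 82.837) / 72.009 = 0.3703.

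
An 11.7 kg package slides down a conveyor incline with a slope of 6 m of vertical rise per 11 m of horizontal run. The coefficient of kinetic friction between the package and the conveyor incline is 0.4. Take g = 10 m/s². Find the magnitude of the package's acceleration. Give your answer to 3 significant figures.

Resolving the weight along the incline: the component pulling the package down the slope is mg sin 28.61° = 11.7 × 10 × 0.4789 = 56.031 N, and the normal force is N = mg cos 28.61° = 11.7 × 10 × 0.8779 = 102.714 N.
Kinetic friction acts up the slope with magnitude f = μN = 0.4 × 102.714 = 41.086 N.
Net force along the incline is 56.031 − 41.086 = 14.945 N, so a = 14.945 / 11.7 = 1.2774 m/s².

1.28 m/s²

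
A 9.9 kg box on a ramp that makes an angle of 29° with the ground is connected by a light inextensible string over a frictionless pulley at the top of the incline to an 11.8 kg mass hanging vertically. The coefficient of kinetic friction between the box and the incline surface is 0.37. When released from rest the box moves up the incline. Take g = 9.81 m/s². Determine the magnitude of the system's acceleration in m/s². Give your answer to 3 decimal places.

For the box on the incline: the weight component along the slope is m₁g sin 29° = 9.9 × 9.81 × 0.4848 = 47.083 N and the normal force is N = m₁g cos 29° = 84.942 N.
Kinetic friction opposes the box's motion up the incline: f = μN = 0.37 × 84.942 = 31.429 N acting down the slope.
Newton's second law for the box (up-slope positive): T − 47.083 − 31.429 = 9.9 a. For the hanging mass (downward positive): 11.8 × 9.81 − T = 11.8 a.
Adding the two equations eliminates T: 37.246 = 21.7 a, so a = 1.7164 m/s².

1.716 m/s²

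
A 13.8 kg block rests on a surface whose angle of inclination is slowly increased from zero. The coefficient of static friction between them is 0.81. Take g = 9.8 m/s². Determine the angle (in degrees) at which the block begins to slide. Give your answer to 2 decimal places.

39.01°

At the threshold of sliding, static friction is at its maximum μ_s N and exactly balances the weight component along the incline: mg sin θ = μ_s mg cos θ.
Hence tan θ = μ_s = 0.81, so θ = arctan(0.81) = 39.0075°.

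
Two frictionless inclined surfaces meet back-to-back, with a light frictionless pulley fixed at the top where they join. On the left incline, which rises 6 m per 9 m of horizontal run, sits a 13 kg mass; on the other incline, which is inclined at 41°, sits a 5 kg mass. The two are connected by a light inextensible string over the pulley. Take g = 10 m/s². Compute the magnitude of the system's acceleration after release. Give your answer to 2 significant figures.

2.2 m/s²

Resolve each weight along its own incline: the 13 kg mass has component 13 × 10 × sin 33.69° = 72.111 N down its slope, and the 5 kg mass has 5 × 10 × sin 41° = 32.803 N down its slope.
The 13 kg side's 72.111 N exceeds the other side's 32.803 N, so that mass slides down and the 5 kg mass slides up. Taking that direction as positive, Newton's second law for the whole system gives 72.111 − 32.803 = (13 + 5) a, so a = 39.308 / 18 = 2.1838 m/s².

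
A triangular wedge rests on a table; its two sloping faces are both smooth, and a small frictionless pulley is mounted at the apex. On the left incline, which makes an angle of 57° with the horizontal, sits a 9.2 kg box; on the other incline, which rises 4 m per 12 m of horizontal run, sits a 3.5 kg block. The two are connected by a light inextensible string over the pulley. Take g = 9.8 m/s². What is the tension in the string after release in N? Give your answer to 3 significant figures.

Resolve each weight along its own incline: the 9.2 kg mass has component 9.2 × 9.8 × sin 57° = 75.615 N down its slope, and the 3.5 kg mass has 3.5 × 9.8 × sin 18.43° = 10.847 N down its slope.
The 9.2 kg side's 75.615 N exceeds the other side's 10.847 N, so that mass slides down and the 3.5 kg mass slides up. Taking that direction as positive, Newton's second law for the whole system gives 75.615 − 10.847 = (9.2 + 3.5) a, so a = 64.768 / 12.7 = 5.0998 m/s².
For the 3.5 kg mass (up-slope positive): T − 10.847 = 3.5 × 5.0998, so T = 28.696 N.

28.7 N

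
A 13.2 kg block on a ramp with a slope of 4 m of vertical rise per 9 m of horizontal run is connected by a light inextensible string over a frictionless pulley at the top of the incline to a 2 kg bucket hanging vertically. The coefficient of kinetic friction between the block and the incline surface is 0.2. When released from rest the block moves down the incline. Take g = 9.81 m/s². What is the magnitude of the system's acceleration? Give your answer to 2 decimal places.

For the block on the incline: the weight component along the slope is m₁g sin 23.96° = 13.2 × 9.81 × 0.4061 = 52.587 N and the normal force is N = m₁g cos 23.96° = 118.331 N.
Kinetic friction opposes the block's motion down the incline: f = μN = 0.2 × 118.331 = 23.666 N acting up the slope.
Newton's second law for the block (down-slope positive): 52.587 − 23.666 − T = 13.2 a. For the hanging bucket (upward positive): T − 2 × 9.81 = 2 a.
Adding the two equations eliminates T: 9.301 = 15.2 a, so a = 0.6119 m/s².

0.61 m/s²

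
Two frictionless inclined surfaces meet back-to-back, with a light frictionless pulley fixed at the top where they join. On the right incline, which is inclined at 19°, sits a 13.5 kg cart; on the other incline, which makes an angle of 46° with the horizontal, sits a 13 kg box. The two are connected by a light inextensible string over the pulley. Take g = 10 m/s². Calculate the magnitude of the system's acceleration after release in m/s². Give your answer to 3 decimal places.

1.870 m/s²

Resolve each weight along its own incline: the 13.5 kg mass has component 13.5 × 10 × sin 19° = 43.952 N down its slope, and the 13 kg mass has 13 × 10 × sin 46° = 93.514 N down its slope.
The 13 kg side's 93.514 N exceeds the other side's 43.952 N, so that mass slides down and the 13.5 kg mass slides up. Taking that direction as positive, Newton's second law for the whole system gives 93.514 − 43.952 = (13.5 + 13) a, so a = 49.562 / 26.5 = 1.8703 m/s².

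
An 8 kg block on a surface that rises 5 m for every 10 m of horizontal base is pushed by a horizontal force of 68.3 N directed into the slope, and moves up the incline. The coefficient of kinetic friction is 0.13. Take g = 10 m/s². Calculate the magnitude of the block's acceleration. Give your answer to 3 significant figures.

1.50 m/s²

The horizontal push has components F cos 26.57° = 68.3 × 0.8944 = 61.088 N up the incline and F sin 26.57° = 68.3 × 0.4472 = 30.544 N pressing into the surface.
The normal force is therefore N = mg cos 26.57° + F sin 26.57° = 71.552 + 30.544 = 102.096 N, and kinetic friction down the slope is μN = 0.13 × 102.096 = 13.272 N.
Along the incline: F cos 26.57° − mg sin 26.57° − μN = ma, so 61.088 − 35.776 − 13.272 = 8 a, giving a = 1.5050 m/s².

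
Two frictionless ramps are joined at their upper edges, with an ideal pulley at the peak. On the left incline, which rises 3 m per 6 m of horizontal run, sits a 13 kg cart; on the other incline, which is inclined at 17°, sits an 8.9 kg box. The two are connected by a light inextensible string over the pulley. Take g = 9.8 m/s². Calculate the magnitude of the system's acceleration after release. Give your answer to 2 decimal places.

1.44 m/s²

Resolve each weight along its own incline: the 13 kg mass has component 13 × 9.8 × sin 26.57° = 56.975 N down its slope, and the 8.9 kg mass has 8.9 × 9.8 × sin 17° = 25.501 N down its slope.
The 13 kg side's 56.975 N exceeds the other side's 25.501 N, so that mass slides down and the 8.9 kg mass slides up. Taking that direction as positive, Newton's second law for the whole system gives 56.975 − 25.501 = (13 + 8.9) a, so a = 31.474 / 21.9 = 1.4372 m/s².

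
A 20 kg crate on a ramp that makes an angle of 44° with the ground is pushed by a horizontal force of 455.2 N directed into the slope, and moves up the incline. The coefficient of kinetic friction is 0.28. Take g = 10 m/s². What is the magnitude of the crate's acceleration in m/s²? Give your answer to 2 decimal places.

The horizontal push has components F cos 44° = 455.2 × 0.7193 = 327.425 N up the incline and F sin 44° = 455.2 × 0.6947 = 316.227 N pressing into the surface.
The normal force is therefore N = mg cos 44° + F sin 44° = 143.860 + 316.227 = 460.087 N, and kinetic friction down the slope is μN = 0.28 × 460.087 = 128.824 N.
Along the incline: F cos 44° − mg sin 44° − μN = ma, so 327.425 − 138.940 − 128.824 = 20 a, giving a = 2.9830 m/s².

2.98 m/s²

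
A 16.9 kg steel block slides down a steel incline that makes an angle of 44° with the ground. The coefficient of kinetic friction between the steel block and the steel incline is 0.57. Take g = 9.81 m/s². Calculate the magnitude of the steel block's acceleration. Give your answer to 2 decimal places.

2.79 m/s²

Resolving the weight along the incline: the component pulling the steel block down the slope is mg sin 44° = 16.9 × 9.81 × 0.6947 = 115.174 N, and the normal force is N = mg cos 44° = 16.9 × 9.81 × 0.7193 = 119.252 N.
Kinetic friction acts up the slope with magnitude f = μN = 0.57 × 119.252 = 67.974 N.
Net force along the incline is 115.174 − 67.974 = 47.200 N, so a = 47.200 / 16.9 = 2.7929 m/s².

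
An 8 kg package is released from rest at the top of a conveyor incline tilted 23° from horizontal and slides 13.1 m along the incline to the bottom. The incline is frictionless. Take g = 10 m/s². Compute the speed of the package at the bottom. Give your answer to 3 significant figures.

The weight component along the incline is mg sin 23° = 31.258 N and the normal force is N = mg cos 23° = 73.640 N.
With no friction, a = g sin 23° = 3.9073 m/s².
Starting from rest over a distance of 13.1 m, v² = 2aL = 2 × 3.9073 × 13.1 = 102.3713, so v = 10.1179 m/s.

10.1 m/s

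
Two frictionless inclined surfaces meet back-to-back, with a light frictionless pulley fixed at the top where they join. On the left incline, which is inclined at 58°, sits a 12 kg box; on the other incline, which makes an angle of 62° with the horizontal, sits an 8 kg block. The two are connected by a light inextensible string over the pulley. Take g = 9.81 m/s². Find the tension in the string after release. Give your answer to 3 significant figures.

Resolve each weight along its own incline: the 12 kg mass has component 12 × 9.81 × sin 58° = 99.832 N down its slope, and the 8 kg mass has 8 × 9.81 × sin 62° = 69.294 N down its slope.
The 12 kg side's 99.832 N exceeds the other side's 69.294 N, so that mass slides down and the 8 kg mass slides up. Taking that direction as positive, Newton's second law for the whole system gives 99.832 − 69.294 = (12 + 8) a, so a = 30.538 / 20 = 1.5269 m/s².
For the 8 kg mass (up-slope positive): T − 69.294 = 8 × 1.5269, so T = 81.509 N.

81.5 N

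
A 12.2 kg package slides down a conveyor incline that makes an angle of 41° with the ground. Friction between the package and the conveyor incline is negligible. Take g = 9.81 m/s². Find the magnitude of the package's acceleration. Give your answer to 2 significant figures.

Resolving the weight along the incline: the component pulling the package down the slope is mg sin 41° = 12.2 × 9.81 × 0.6561 = 78.523 N, and the normal force is N = mg cos 41° = 12.2 × 9.81 × 0.7547 = 90.324 N.
With no friction the net force along the incline is 78.523 N, so a = g sin 41° = 78.523 / 12.2 = 6.4363 m/s².

6.4 m/s²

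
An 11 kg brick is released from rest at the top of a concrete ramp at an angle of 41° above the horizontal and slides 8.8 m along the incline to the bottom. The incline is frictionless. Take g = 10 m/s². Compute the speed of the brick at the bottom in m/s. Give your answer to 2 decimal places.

The weight component along the incline is mg sin 41° = 72.166 N and the normal force is N = mg cos 41° = 83.018 N.
With no friction, a = g sin 41° = 6.5606 m/s².
Starting from rest over a distance of 8.8 m, v² = 2aL = 2 × 6.5606 × 8.8 = 115.4666, so v = 10.7455 m/s.

10.75 m/s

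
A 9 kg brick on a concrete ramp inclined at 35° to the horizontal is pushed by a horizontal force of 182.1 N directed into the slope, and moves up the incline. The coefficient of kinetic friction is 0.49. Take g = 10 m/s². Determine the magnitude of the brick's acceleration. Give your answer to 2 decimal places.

1.14 m/s²

The horizontal push has components F cos 35° = 182.1 × 0.8192 = 149.176 N up the incline and F sin 35° = 182.1 × 0.5736 = 104.453 N pressing into the surface.
The normal force is therefore N = mg cos 35° + F sin 35° = 73.728 + 104.453 = 178.181 N, and kinetic friction down the slope is μN = 0.49 × 178.181 = 87.309 N.
Along the incline: F cos 35° − mg sin 35° − μN = ma, so 149.176 − 51.624 − 87.309 = 9 a, giving a = 1.1381 m/s².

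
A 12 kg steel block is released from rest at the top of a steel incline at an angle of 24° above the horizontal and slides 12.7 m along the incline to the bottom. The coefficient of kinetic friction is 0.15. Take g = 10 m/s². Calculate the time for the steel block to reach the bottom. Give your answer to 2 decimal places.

The weight component along the incline is mg sin 24° = 48.808 N and the normal force is N = mg cos 24° = 109.625 N.
Friction up the slope is f = μN = 0.15 × 109.625 = 16.444 N, so the net downslope force is 48.808 − 16.444 = 32.364 N and a = 32.364 / 12 = 2.6970 m/s².
Starting from rest, L = ½at², so t = √(2L/a) = √(2 × 12.7 / 2.6970) = 3.0689 s.

3.07 s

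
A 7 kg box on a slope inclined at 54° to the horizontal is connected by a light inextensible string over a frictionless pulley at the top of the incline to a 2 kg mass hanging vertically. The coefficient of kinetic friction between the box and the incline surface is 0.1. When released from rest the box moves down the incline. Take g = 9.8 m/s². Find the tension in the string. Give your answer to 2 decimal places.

26.68 N

For the box on the incline: the weight component along the slope is m₁g sin 54° = 7 × 9.8 × 0.8090 = 55.497 N and the normal force is N = m₁g cos 54° = 40.322 N.
Kinetic friction opposes the box's motion down the incline: f = μN = 0.1 × 40.322 = 4.032 N acting up the slope.
Newton's second law for the box (down-slope positive): 55.497 − 4.032 − T = 7 a. For the hanging mass (upward positive): T − 2 × 9.8 = 2 a.
Adding the two equations eliminates T: 31.865 = 9 a, so a = 3.5406 m/s².
Then from the hanging mass's equation, T = 2 × (9.8 + 3.5406) = 26.681 N.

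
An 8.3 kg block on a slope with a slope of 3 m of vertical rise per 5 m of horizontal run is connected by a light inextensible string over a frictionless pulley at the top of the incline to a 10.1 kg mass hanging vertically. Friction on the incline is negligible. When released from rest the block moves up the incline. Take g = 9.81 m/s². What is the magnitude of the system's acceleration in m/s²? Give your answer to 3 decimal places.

3.108 m/s²

For the block on the incline: the weight component along the slope is m₁g sin 30.96° = 8.3 × 9.81 × 0.5145 = 41.892 N and the normal force is N = m₁g cos 30.96° = 69.820 N.
Newton's second law for the block (up-slope positive): T − 41.892 = 8.3 a. For the hanging mass (downward positive): 10.1 × 9.81 − T = 10.1 a.
Adding the two equations eliminates T: 57.189 = 18.4 a, so a = 3.1081 m/s².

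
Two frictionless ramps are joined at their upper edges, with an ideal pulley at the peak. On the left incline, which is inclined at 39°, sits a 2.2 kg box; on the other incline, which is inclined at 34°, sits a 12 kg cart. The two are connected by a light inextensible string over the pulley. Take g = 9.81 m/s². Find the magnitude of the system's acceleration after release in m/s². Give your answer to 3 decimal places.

3.679 m/s²

Resolve each weight along its own incline: the 2.2 kg mass has component 2.2 × 9.81 × sin 39° = 13.582 N down its slope, and the 12 kg mass has 12 × 9.81 × sin 34° = 65.828 N down its slope.
The 12 kg side's 65.828 N exceeds the other side's 13.582 N, so that mass slides down and the 2.2 kg mass slides up. Taking that direction as positive, Newton's second law for the whole system gives 65.828 − 13.582 = (2.2 + 12) a, so a = 52.246 / 14.2 = 3.6793 m/s².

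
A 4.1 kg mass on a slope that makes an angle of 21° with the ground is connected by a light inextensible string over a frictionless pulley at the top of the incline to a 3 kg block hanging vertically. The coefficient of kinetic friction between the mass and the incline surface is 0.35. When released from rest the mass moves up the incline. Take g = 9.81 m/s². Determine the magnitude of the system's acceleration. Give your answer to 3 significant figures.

For the mass on the incline: the weight component along the slope is m₁g sin 21° = 4.1 × 9.81 × 0.3584 = 14.415 N and the normal force is N = m₁g cos 21° = 37.550 N.
Kinetic friction opposes the mass's motion up the incline: f = μN = 0.35 × 37.550 = 13.142 N acting down the slope.
Newton's second law for the mass (up-slope positive): T − 14.415 − 13.142 = 4.1 a. For the hanging block (downward positive): 3 × 9.81 − T = 3 a.
Adding the two equations eliminates T: 1.873 = 7.1 a, so a = 0.2638 m/s².

0.264 m/s²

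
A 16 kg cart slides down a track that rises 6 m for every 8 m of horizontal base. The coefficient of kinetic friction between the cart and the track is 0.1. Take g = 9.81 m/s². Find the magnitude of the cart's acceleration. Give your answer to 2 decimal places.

Resolving the weight along the incline: the component pulling the cart down the slope is mg sin 36.87° = 16 × 9.81 × 0.6000 = 94.176 N, and the normal force is N = mg cos 36.87° = 16 × 9.81 × 0.8000 = 125.568 N.
Kinetic friction acts up the slope with magnitude f = μN = 0.1 × 125.568 = 12.557 N.
Net force along the incline is 94.176 − 12.557 = 81.619 N, so a = 81.619 / 16 = 5.1012 m/s².

5.10 m/s²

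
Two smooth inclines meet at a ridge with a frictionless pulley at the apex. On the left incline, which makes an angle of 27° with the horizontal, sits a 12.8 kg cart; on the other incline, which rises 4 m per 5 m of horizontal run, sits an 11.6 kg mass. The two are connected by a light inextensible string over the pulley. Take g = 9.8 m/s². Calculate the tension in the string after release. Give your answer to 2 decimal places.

Resolve each weight along its own incline: the 12.8 kg mass has component 12.8 × 9.8 × sin 27° = 56.949 N down its slope, and the 11.6 kg mass has 11.6 × 9.8 × sin 38.66° = 71.015 N down its slope.
The 11.6 kg side's 71.015 N exceeds the other side's 56.949 N, so that mass slides down and the 12.8 kg mass slides up. Taking that direction as positive, Newton's second law for the whole system gives 71.015 − 56.949 = (12.8 + 11.6) a, so a = 14.066 / 24.4 = 0.5765 m/s².
For the 12.8 kg mass (up-slope positive): T − 56.949 = 12.8 × 0.5765, so T = 64.328 N.

64.33 N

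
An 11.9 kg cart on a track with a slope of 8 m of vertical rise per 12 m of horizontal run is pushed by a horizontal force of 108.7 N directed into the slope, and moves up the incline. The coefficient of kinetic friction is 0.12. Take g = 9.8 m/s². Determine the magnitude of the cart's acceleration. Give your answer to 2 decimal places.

0.58 m/s²

The horizontal push has components F cos 33.69° = 108.7 × 0.8321 = 90.449 N up the incline and F sin 33.69° = 108.7 × 0.5547 = 60.296 N pressing into the surface.
The normal force is therefore N = mg cos 33.69° + F sin 33.69° = 97.040 + 60.296 = 157.336 N, and kinetic friction down the slope is μN = 0.12 × 157.336 = 18.880 N.
Along the incline: F cos 33.69° − mg sin 33.69° − μN = ma, so 90.449 − 64.689 − 18.880 = 11.9 a, giving a = 0.5782 m/s².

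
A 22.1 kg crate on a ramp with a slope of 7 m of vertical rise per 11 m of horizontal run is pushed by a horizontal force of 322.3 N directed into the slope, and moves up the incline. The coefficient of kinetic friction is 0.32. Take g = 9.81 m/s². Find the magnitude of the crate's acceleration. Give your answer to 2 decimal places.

The horizontal push has components F cos 32.47° = 322.3 × 0.8437 = 271.925 N up the incline and F sin 32.47° = 322.3 × 0.5369 = 173.043 N pressing into the surface.
The normal force is therefore N = mg cos 32.47° + F sin 32.47° = 182.915 + 173.043 = 355.958 N, and kinetic friction down the slope is μN = 0.32 × 355.958 = 113.907 N.
Along the incline: F cos 32.47° − mg sin 32.47° − μN = ma, so 271.925 − 116.400 − 113.907 = 22.1 a, giving a = 1.8832 m/s².

1.88 m/s²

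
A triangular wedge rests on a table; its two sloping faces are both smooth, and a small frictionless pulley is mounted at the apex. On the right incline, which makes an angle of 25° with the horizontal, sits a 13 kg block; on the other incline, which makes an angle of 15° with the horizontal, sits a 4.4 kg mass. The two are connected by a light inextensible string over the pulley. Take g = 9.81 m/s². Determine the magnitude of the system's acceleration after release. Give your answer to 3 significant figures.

Resolve each weight along its own incline: the 13 kg mass has component 13 × 9.81 × sin 25° = 53.897 N down its slope, and the 4.4 kg mass has 4.4 × 9.81 × sin 15° = 11.172 N down its slope.
The 13 kg side's 53.897 N exceeds the other side's 11.172 N, so that mass slides down and the 4.4 kg mass slides up. Taking that direction as positive, Newton's second law for the whole system gives 53.897 − 11.172 = (13 + 4.4) a, so a = 42.725 / 17.4 = 2.4555 m/s².

2.46 m/s²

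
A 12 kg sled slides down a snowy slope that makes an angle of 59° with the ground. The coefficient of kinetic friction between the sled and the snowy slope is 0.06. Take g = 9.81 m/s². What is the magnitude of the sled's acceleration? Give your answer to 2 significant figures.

Resolving the weight along the incline: the component pulling the sled down the slope is mg sin 59° = 12 × 9.81 × 0.8572 = 100.910 N, and the normal force is N = mg cos 59° = 12 × 9.81 × 0.5150 = 60.626 N.
Kinetic friction acts up the slope with magnitude f = μN = 0.06 × 60.626 = 3.638 N.
Net force along the incline is 100.910 − 3.638 = 97.272 N, so a = 97.272 / 12 = 8.1060 m/s².

8.1 m/s²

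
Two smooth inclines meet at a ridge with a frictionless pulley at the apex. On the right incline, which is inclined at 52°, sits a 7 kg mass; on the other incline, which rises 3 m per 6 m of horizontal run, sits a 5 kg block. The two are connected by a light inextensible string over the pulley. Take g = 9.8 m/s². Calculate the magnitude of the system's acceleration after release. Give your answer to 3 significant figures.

2.68 m/s²

Resolve each weight along its own incline: the 7 kg mass has component 7 × 9.8 × sin 52° = 54.058 N down its slope, and the 5 kg mass has 5 × 9.8 × sin 26.57° = 21.913 N down its slope.
The 7 kg side's 54.058 N exceeds the other side's 21.913 N, so that mass slides down and the 5 kg mass slides up. Taking that direction as positive, Newton's second law for the whole system gives 54.058 − 21.913 = (7 + 5) a, so a = 32.145 / 12 = 2.6788 m/s².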